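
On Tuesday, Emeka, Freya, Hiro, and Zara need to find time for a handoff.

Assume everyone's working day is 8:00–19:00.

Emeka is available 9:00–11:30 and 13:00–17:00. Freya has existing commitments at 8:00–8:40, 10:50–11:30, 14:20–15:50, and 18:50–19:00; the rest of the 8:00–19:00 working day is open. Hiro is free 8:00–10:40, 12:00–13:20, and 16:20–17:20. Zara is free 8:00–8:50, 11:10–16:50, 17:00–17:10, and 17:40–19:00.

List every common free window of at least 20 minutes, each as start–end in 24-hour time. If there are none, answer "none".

Freya free within 08:00–19:00: 08:40–10:50, 11:30–14:20, 15:50–18:50.
Emeka ∩ Freya: 09:00–10:50, 13:00–14:20, 15:50–17:00.
Emeka ∩ Freya ∩ Hiro: 09:00–10:40, 13:00–13:20, 16:20–17:00.
Emeka ∩ Freya ∩ Hiro ∩ Zara: 13:00–13:20, 16:20–16:50.
Windows ≥ 20 min: 13:00–13:20, 16:20–16:50.

13:00–13:20, 16:20–16:50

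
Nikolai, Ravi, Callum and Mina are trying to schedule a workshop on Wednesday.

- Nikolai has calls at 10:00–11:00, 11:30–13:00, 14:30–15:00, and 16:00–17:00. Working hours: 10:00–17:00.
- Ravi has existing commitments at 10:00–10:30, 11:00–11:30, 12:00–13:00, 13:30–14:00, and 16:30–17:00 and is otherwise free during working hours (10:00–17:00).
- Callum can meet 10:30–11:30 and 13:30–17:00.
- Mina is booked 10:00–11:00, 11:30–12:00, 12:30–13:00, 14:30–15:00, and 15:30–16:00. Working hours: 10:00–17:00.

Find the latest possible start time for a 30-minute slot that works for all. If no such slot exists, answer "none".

15:00

Nikolai free within 10:00–17:00: 11:00–11:30, 13:00–14:30, 15:00–16:00.
Ravi free within 10:00–17:00: 10:30–11:00, 11:30–12:00, 13:00–13:30, 14:00–16:30.
Mina free within 10:00–17:00: 11:00–11:30, 12:00–12:30, 13:00–14:30, 15:00–15:30, 16:00–17:00.
Nikolai ∩ Ravi: 13:00–13:30, 14:00–14:30, 15:00–16:00.
Nikolai ∩ Ravi ∩ Callum: 14:00–14:30, 15:00–16:00.
Nikolai ∩ Ravi ∩ Callum ∩ Mina: 14:00–14:30, 15:00–15:30.
Windows ≥ 30 min: 14:00–14:30, 15:00–15:30.
Latest start in the last window 15:00–15:30 is 15:30 − 30 min = 15:00.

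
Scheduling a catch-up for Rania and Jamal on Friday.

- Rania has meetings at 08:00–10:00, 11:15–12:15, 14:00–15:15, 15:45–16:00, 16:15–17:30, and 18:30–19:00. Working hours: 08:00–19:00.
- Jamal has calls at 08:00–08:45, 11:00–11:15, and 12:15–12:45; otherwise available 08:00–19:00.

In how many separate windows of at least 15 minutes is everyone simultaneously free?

Rania free within 08:00–19:00: 10:00–11:15, 12:15–14:00, 15:15–15:45, 16:00–16:15, 17:30–18:30.
Jamal free within 08:00–19:00: 08:45–11:00, 11:15–12:15, 12:45–19:00.
Rania ∩ Jamal: 10:00–11:00, 12:45–14:00, 15:15–15:45, 16:00–16:15, 17:30–18:30.
Windows ≥ 15 min: 10:00–11:00, 12:45–14:00, 15:15–15:45, 16:00–16:15, 17:30–18:30.
That's 5 windows.

5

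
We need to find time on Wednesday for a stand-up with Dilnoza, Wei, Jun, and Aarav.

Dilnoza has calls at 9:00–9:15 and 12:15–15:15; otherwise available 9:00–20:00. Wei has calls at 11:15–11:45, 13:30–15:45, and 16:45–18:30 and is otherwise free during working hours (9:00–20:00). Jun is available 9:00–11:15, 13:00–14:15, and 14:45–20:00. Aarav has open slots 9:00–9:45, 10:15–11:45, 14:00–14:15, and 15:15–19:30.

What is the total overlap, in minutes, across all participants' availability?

Dilnoza free within 09:00–20:00: 09:15–12:15, 15:15–20:00.
Wei free within 09:00–20:00: 09:00–11:15, 11:45–13:30, 15:45–16:45, 18:30–20:00.
Dilnoza ∩ Wei: 09:15–11:15, 11:45–12:15, 15:45–16:45, 18:30–20:00.
Dilnoza ∩ Wei ∩ Jun: 09:15–11:15, 15:45–16:45, 18:30–20:00.
Dilnoza ∩ Wei ∩ Jun ∩ Aarav: 09:15–09:45, 10:15–11:15, 15:45–16:45, 18:30–19:30.
Total common minutes: 30 + 60 + 60 + 60 = 210.

210 minutes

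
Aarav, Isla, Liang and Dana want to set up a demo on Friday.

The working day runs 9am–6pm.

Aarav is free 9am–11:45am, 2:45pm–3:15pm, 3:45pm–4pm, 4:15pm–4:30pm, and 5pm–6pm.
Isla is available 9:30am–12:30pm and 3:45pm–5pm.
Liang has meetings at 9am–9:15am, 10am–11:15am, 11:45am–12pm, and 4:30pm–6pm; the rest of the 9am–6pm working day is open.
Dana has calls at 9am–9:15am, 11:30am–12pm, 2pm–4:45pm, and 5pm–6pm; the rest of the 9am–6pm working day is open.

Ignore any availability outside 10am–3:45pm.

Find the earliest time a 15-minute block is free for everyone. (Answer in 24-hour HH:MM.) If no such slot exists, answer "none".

Liang free within 09:00–18:00: 09:15–10:00, 11:15–11:45, 12:00–16:30.
Dana free within 09:00–18:00: 09:15–11:30, 12:00–14:00, 16:45–17:00.
Aarav ∩ Isla: 09:30–11:45, 15:45–16:00, 16:15–16:30.
Aarav ∩ Isla ∩ Liang: 09:30–10:00, 11:15–11:45, 15:45–16:00, 16:15–16:30.
Aarav ∩ Isla ∩ Liang ∩ Dana: 09:30–10:00, 11:15–11:30.
Restricted to 10:00–15:45: 11:15–11:30.
Windows ≥ 15 min: 11:15–11:30.
Earliest such window starts at 11:15.

11:15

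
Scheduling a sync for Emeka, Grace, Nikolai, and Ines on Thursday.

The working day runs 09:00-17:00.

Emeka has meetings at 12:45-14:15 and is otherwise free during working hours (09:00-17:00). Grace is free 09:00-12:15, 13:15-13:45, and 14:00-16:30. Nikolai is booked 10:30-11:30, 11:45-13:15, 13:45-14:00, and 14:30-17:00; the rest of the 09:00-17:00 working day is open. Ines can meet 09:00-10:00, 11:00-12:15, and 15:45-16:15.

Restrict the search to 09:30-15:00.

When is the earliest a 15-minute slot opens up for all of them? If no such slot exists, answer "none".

Emeka free within 09:00–17:00: 09:00–12:45, 14:15–17:00.
Nikolai free within 09:00–17:00: 09:00–10:30, 11:30–11:45, 13:15–13:45, 14:00–14:30.
Emeka ∩ Grace: 09:00–12:15, 14:15–16:30.
Emeka ∩ Grace ∩ Nikolai: 09:00–10:30, 11:30–11:45, 14:15–14:30.
Emeka ∩ Grace ∩ Nikolai ∩ Ines: 09:00–10:00, 11:30–11:45.
Restricted to 09:30–15:00: 09:30–10:00, 11:30–11:45.
Windows ≥ 15 min: 09:30–10:00, 11:30–11:45.
Earliest such window starts at 09:30.

09:30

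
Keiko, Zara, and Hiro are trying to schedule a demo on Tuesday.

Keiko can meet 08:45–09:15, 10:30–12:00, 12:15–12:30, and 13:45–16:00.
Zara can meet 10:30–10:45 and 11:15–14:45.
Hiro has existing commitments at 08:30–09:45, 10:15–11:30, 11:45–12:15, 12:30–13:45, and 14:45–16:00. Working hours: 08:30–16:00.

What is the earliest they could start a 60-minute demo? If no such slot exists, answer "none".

13:45

Hiro free within 08:30–16:00: 09:45–10:15, 11:30–11:45, 12:15–12:30, 13:45–14:45.
Keiko ∩ Zara: 10:30–10:45, 11:15–12:00, 12:15–12:30, 13:45–14:45.
Keiko ∩ Zara ∩ Hiro: 11:30–11:45, 12:15–12:30, 13:45–14:45.
Windows ≥ 60 min: 13:45–14:45.
Earliest such window starts at 13:45.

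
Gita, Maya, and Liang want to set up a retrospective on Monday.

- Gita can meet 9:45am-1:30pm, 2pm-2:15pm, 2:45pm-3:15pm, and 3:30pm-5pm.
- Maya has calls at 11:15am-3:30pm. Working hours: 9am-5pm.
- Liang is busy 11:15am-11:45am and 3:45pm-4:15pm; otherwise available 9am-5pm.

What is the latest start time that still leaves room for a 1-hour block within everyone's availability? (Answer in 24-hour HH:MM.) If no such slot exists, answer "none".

Maya free within 09:00–17:00: 09:00–11:15, 15:30–17:00.
Liang free within 09:00–17:00: 09:00–11:15, 11:45–15:45, 16:15–17:00.
Gita ∩ Maya: 09:45–11:15, 15:30–17:00.
Gita ∩ Maya ∩ Liang: 09:45–11:15, 15:30–15:45, 16:15–17:00.
Windows ≥ 60 min: 09:45–11:15.
Latest start in the last window 09:45–11:15 is 11:15 − 60 min = 10:15.

10:15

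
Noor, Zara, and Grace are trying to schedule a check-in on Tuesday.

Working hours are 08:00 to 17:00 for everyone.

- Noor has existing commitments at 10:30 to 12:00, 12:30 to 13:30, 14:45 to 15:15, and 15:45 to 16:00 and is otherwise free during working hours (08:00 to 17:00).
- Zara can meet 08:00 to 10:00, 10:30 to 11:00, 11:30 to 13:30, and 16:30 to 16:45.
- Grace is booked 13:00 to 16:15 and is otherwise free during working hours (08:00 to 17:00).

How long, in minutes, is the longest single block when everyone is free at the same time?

Noor free within 08:00–17:00: 08:00–10:30, 12:00–12:30, 13:30–14:45, 15:15–15:45, 16:00–17:00.
Grace free within 08:00–17:00: 08:00–13:00, 16:15–17:00.
Noor ∩ Zara: 08:00–10:00, 12:00–12:30, 16:30–16:45.
Noor ∩ Zara ∩ Grace: 08:00–10:00, 12:00–12:30, 16:30–16:45.
Common window lengths: 120, 30, 15 min; longest is 120.

120 minutes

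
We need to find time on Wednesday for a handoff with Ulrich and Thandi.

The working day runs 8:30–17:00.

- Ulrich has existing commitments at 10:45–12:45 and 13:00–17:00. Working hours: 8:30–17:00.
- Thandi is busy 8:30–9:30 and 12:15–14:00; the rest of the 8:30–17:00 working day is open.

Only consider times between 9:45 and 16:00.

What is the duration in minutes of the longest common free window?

60 minutes

Ulrich free within 08:30–17:00: 08:30–10:45, 12:45–13:00.
Thandi free within 08:30–17:00: 09:30–12:15, 14:00–17:00.
Ulrich ∩ Thandi: 09:30–10:45.
Restricted to 09:45–16:00: 09:45–10:45.
Single common window of 60 minutes.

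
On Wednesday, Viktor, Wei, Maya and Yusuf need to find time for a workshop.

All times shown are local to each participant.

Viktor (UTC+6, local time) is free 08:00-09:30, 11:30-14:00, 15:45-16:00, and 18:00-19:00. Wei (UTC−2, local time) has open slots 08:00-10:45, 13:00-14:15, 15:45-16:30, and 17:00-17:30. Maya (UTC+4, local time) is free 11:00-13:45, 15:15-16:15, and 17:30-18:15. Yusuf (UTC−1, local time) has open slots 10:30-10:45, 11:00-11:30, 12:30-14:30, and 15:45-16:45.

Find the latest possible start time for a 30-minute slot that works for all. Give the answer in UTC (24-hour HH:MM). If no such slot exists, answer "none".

none

Viktor → UTC: 02:00–03:30, 05:30–08:00, 09:45–10:00, 12:00–13:00.
Wei → UTC: 10:00–12:45, 15:00–16:15, 17:45–18:30, 19:00–19:30.
Maya → UTC: 07:00–09:45, 11:15–12:15, 13:30–14:15.
Yusuf → UTC: 11:30–11:45, 12:00–12:30, 13:30–15:30, 16:45–17:45.
Viktor ∩ Wei: 12:00–12:45.
Viktor ∩ Wei ∩ Maya: 12:00–12:15.
Viktor ∩ Wei ∩ Maya ∩ Yusuf: 12:00–12:15.
Windows ≥ 30 min: (none).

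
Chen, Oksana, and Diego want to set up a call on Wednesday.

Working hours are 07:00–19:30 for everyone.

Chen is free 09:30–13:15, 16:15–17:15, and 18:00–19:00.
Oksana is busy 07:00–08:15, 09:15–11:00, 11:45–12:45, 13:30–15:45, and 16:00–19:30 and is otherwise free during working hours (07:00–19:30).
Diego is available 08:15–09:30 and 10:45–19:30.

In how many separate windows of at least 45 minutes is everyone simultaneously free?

Oksana free within 07:00–19:30: 08:15–09:15, 11:00–11:45, 12:45–13:30, 15:45–16:00.
Chen ∩ Oksana: 11:00–11:45, 12:45–13:15.
Chen ∩ Oksana ∩ Diego: 11:00–11:45, 12:45–13:15.
Windows ≥ 45 min: 11:00–11:45.
That's 1 window.

1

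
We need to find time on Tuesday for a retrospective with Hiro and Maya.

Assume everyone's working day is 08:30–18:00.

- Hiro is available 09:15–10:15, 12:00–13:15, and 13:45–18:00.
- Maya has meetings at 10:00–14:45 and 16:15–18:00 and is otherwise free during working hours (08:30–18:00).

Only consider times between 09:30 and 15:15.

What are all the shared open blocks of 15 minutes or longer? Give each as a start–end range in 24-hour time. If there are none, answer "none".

09:30–10:00, 14:45–15:15

Maya free within 08:30–18:00: 08:30–10:00, 14:45–16:15.
Hiro ∩ Maya: 09:15–10:00, 14:45–16:15.
Restricted to 09:30–15:15: 09:30–10:00, 14:45–15:15.
Windows ≥ 15 min: 09:30–10:00, 14:45–15:15.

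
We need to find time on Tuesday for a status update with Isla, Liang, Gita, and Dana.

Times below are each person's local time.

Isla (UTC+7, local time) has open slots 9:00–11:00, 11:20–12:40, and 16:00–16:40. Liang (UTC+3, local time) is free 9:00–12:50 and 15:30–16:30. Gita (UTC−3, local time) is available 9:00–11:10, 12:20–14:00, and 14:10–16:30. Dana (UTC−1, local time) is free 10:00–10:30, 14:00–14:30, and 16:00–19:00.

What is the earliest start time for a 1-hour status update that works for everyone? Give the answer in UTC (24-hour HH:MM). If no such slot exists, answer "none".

Isla → UTC: 02:00–04:00, 04:20–05:40, 09:00–09:40.
Liang → UTC: 06:00–09:50, 12:30–13:30.
Gita → UTC: 12:00–14:10, 15:20–17:00, 17:10–19:30.
Dana → UTC: 11:00–11:30, 15:00–15:30, 17:00–20:00.
Isla ∩ Liang: 09:00–09:40.
Isla ∩ Liang ∩ Gita: (none).
Isla ∩ Liang ∩ Gita ∩ Dana: (none).
Windows ≥ 60 min: (none).

none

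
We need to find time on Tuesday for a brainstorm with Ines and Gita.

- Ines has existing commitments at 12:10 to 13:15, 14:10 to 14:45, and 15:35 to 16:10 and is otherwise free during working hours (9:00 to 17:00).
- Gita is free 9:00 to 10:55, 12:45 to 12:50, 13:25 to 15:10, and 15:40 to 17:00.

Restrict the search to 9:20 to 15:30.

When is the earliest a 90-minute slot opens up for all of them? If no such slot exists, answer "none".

09:20

Ines free within 09:00–17:00: 09:00–12:10, 13:15–14:10, 14:45–15:35, 16:10–17:00.
Ines ∩ Gita: 09:00–10:55, 13:25–14:10, 14:45–15:10, 16:10–17:00.
Restricted to 09:20–15:30: 09:20–10:55, 13:25–14:10, 14:45–15:10.
Windows ≥ 90 min: 09:20–10:55.
Earliest such window starts at 09:20.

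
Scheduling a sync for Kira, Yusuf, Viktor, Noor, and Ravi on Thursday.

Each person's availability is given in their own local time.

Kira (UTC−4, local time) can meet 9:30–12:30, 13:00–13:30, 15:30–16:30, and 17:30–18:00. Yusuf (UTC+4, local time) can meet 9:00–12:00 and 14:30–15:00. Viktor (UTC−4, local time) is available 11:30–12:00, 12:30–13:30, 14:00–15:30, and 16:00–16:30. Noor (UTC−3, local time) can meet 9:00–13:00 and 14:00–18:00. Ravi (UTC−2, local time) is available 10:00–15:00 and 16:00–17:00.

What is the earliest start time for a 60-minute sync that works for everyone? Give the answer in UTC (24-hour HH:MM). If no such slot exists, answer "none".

none

Kira → UTC: 13:30–16:30, 17:00–17:30, 19:30–20:30, 21:30–22:00.
Yusuf → UTC: 05:00–08:00, 10:30–11:00.
Viktor → UTC: 15:30–16:00, 16:30–17:30, 18:00–19:30, 20:00–20:30.
Noor → UTC: 12:00–16:00, 17:00–21:00.
Ravi → UTC: 12:00–17:00, 18:00–19:00.
Kira ∩ Yusuf: (none).
Kira ∩ Yusuf ∩ Viktor: (none).
Kira ∩ Yusuf ∩ Viktor ∩ Noor: (none).
Kira ∩ Yusuf ∩ Viktor ∩ Noor ∩ Ravi: (none).
Windows ≥ 60 min: (none).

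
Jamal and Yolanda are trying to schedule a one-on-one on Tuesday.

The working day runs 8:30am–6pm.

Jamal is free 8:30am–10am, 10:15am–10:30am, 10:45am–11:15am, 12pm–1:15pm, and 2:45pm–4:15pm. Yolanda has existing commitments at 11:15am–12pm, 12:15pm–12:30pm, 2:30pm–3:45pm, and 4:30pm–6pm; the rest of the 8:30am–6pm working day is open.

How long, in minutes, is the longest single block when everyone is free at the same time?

90 minutes

Yolanda free within 08:30–18:00: 08:30–11:15, 12:00–12:15, 12:30–14:30, 15:45–16:30.
Jamal ∩ Yolanda: 08:30–10:00, 10:15–10:30, 10:45–11:15, 12:00–12:15, 12:30–13:15, 15:45–16:15.
Common window lengths: 90, 15, 30, 15, 45, 30 min; longest is 90.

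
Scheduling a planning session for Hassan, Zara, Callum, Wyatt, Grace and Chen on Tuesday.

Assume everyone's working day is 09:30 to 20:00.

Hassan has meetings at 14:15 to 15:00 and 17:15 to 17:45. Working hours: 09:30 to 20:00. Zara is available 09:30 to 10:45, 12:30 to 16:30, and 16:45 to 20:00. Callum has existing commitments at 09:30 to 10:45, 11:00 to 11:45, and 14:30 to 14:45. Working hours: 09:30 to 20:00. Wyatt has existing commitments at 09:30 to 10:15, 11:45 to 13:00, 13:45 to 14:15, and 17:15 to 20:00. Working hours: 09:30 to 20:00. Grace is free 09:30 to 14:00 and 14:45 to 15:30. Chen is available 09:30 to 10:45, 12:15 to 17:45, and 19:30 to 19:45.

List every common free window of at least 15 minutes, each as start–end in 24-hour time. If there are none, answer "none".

Hassan free within 09:30–20:00: 09:30–14:15, 15:00–17:15, 17:45–20:00.
Callum free within 09:30–20:00: 10:45–11:00, 11:45–14:30, 14:45–20:00.
Wyatt free within 09:30–20:00: 10:15–11:45, 13:00–13:45, 14:15–17:15.
Hassan ∩ Zara: 09:30–10:45, 12:30–14:15, 15:00–16:30, 16:45–17:15, 17:45–20:00.
Hassan ∩ Zara ∩ Callum: 12:30–14:15, 15:00–16:30, 16:45–17:15, 17:45–20:00.
Hassan ∩ Zara ∩ Callum ∩ Wyatt: 13:00–13:45, 15:00–16:30, 16:45–17:15.
Hassan ∩ Zara ∩ Callum ∩ Wyatt ∩ Grace: 13:00–13:45, 15:00–15:30.
Hassan ∩ Zara ∩ Callum ∩ Wyatt ∩ Grace ∩ Chen: 13:00–13:45, 15:00–15:30.
Windows ≥ 15 min: 13:00–13:45, 15:00–15:30.

13:00–13:45, 15:00–15:30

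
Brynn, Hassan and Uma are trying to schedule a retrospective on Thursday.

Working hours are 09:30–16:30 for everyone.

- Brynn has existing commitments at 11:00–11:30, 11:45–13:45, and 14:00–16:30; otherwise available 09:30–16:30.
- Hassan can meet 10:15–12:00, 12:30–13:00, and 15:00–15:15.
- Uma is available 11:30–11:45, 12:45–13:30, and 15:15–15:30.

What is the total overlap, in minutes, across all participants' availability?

Brynn free within 09:30–16:30: 09:30–11:00, 11:30–11:45, 13:45–14:00.
Brynn ∩ Hassan: 10:15–11:00, 11:30–11:45.
Brynn ∩ Hassan ∩ Uma: 11:30–11:45.
Total common minutes: 15.

15 minutes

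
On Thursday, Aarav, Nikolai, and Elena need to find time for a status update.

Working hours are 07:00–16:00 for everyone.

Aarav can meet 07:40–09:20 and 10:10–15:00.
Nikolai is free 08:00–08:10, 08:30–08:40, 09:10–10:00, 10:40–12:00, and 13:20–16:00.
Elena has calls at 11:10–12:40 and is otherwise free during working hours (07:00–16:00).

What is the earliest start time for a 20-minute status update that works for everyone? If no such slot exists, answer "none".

10:40

Elena free within 07:00–16:00: 07:00–11:10, 12:40–16:00.
Aarav ∩ Nikolai: 08:00–08:10, 08:30–08:40, 09:10–09:20, 10:40–12:00, 13:20–15:00.
Aarav ∩ Nikolai ∩ Elena: 08:00–08:10, 08:30–08:40, 09:10–09:20, 10:40–11:10, 13:20–15:00.
Windows ≥ 20 min: 10:40–11:10, 13:20–15:00.
Earliest such window starts at 10:40.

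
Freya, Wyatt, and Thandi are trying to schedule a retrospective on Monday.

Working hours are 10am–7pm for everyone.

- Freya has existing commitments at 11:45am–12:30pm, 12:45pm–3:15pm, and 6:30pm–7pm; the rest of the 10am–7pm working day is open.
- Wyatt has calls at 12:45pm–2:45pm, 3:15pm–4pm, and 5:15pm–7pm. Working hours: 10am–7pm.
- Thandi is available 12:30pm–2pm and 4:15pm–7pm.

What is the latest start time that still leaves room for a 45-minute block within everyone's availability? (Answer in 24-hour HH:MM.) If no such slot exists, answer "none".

Freya free within 10:00–19:00: 10:00–11:45, 12:30–12:45, 15:15–18:30.
Wyatt free within 10:00–19:00: 10:00–12:45, 14:45–15:15, 16:00–17:15.
Freya ∩ Wyatt: 10:00–11:45, 12:30–12:45, 16:00–17:15.
Freya ∩ Wyatt ∩ Thandi: 12:30–12:45, 16:15–17:15.
Windows ≥ 45 min: 16:15–17:15.
Latest start in the last window 16:15–17:15 is 17:15 − 45 min = 16:30.

16:30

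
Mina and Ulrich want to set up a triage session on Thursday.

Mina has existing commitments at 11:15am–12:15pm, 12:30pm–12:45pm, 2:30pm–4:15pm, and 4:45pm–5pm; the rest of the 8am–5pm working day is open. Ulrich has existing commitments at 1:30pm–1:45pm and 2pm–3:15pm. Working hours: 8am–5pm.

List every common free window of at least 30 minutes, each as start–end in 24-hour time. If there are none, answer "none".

08:00–11:15, 12:45–13:30, 16:15–16:45

Mina free within 08:00–17:00: 08:00–11:15, 12:15–12:30, 12:45–14:30, 16:15–16:45.
Ulrich free within 08:00–17:00: 08:00–13:30, 13:45–14:00, 15:15–17:00.
Mina ∩ Ulrich: 08:00–11:15, 12:15–12:30, 12:45–13:30, 13:45–14:00, 16:15–16:45.
Windows ≥ 30 min: 08:00–11:15, 12:45–13:30, 16:15–16:45.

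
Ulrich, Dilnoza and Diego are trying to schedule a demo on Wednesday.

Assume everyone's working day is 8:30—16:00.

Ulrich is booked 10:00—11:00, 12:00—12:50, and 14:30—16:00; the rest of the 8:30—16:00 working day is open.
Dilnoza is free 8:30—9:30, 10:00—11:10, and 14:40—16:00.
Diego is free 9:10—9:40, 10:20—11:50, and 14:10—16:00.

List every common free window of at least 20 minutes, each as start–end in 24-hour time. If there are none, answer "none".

Ulrich free within 08:30–16:00: 08:30–10:00, 11:00–12:00, 12:50–14:30.
Ulrich ∩ Dilnoza: 08:30–09:30, 11:00–11:10.
Ulrich ∩ Dilnoza ∩ Diego: 09:10–09:30, 11:00–11:10.
Windows ≥ 20 min: 09:10–09:30.

09:10–09:30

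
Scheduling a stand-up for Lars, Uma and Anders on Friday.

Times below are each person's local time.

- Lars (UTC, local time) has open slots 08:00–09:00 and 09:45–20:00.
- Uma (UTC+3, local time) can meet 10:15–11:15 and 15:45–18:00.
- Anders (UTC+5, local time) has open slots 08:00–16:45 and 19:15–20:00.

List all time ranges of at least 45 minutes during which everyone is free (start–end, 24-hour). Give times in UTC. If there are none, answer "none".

14:15–15:00

Lars → UTC: 08:00–09:00, 09:45–20:00.
Uma → UTC: 07:15–08:15, 12:45–15:00.
Anders → UTC: 03:00–11:45, 14:15–15:00.
Lars ∩ Uma: 08:00–08:15, 12:45–15:00.
Lars ∩ Uma ∩ Anders: 08:00–08:15, 14:15–15:00.
Windows ≥ 45 min: 14:15–15:00.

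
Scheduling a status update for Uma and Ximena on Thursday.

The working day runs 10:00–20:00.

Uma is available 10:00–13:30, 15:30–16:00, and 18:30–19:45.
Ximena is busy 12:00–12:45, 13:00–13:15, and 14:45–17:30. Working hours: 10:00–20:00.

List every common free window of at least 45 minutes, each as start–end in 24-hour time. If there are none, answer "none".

Ximena free within 10:00–20:00: 10:00–12:00, 12:45–13:00, 13:15–14:45, 17:30–20:00.
Uma ∩ Ximena: 10:00–12:00, 12:45–13:00, 13:15–13:30, 18:30–19:45.
Windows ≥ 45 min: 10:00–12:00, 18:30–19:45.

10:00–12:00, 18:30–19:45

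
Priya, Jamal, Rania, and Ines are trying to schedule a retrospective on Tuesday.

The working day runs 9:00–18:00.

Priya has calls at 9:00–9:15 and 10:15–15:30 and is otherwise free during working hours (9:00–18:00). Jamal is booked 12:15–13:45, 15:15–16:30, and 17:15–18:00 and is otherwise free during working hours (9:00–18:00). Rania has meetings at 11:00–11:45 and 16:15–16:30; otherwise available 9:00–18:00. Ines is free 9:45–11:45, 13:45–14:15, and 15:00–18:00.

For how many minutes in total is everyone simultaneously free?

Priya free within 09:00–18:00: 09:15–10:15, 15:30–18:00.
Jamal free within 09:00–18:00: 09:00–12:15, 13:45–15:15, 16:30–17:15.
Rania free within 09:00–18:00: 09:00–11:00, 11:45–16:15, 16:30–18:00.
Priya ∩ Jamal: 09:15–10:15, 16:30–17:15.
Priya ∩ Jamal ∩ Rania: 09:15–10:15, 16:30–17:15.
Priya ∩ Jamal ∩ Rania ∩ Ines: 09:45–10:15, 16:30–17:15.
Total common minutes: 30 + 45 = 75.

75 minutes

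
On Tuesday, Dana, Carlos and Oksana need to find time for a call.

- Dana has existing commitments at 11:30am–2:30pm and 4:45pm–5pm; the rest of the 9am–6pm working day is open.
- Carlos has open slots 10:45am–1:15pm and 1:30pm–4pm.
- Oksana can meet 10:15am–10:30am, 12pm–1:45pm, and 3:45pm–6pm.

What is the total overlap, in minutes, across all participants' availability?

15 minutes

Dana free within 09:00–18:00: 09:00–11:30, 14:30–16:45, 17:00–18:00.
Dana ∩ Carlos: 10:45–11:30, 14:30–16:00.
Dana ∩ Carlos ∩ Oksana: 15:45–16:00.
Total common minutes: 15.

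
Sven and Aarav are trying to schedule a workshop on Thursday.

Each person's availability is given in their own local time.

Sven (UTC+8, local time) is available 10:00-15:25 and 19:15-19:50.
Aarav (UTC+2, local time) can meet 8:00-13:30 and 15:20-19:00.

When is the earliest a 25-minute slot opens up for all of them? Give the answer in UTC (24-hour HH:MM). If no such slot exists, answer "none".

06:00

Sven → UTC: 02:00–07:25, 11:15–11:50.
Aarav → UTC: 06:00–11:30, 13:20–17:00.
Sven ∩ Aarav: 06:00–07:25, 11:15–11:30.
Windows ≥ 25 min: 06:00–07:25.
Earliest such window starts at 06:00.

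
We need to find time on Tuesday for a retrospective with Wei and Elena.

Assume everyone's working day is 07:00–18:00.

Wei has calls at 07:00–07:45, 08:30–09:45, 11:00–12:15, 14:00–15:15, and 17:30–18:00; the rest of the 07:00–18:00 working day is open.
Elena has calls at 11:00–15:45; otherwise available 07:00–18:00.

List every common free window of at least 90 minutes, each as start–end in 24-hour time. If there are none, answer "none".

Wei free within 07:00–18:00: 07:45–08:30, 09:45–11:00, 12:15–14:00, 15:15–17:30.
Elena free within 07:00–18:00: 07:00–11:00, 15:45–18:00.
Wei ∩ Elena: 07:45–08:30, 09:45–11:00, 15:45–17:30.
Windows ≥ 90 min: 15:45–17:30.

15:45–17:30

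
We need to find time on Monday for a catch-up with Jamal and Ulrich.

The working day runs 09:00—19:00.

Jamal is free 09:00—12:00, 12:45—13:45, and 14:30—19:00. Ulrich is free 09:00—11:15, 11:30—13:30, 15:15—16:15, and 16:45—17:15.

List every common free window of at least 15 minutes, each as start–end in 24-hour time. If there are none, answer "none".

Jamal ∩ Ulrich: 09:00–11:15, 11:30–12:00, 12:45–13:30, 15:15–16:15, 16:45–17:15.
Windows ≥ 15 min: 09:00–11:15, 11:30–12:00, 12:45–13:30, 15:15–16:15, 16:45–17:15.

09:00–11:15, 11:30–12:00, 12:45–13:30, 15:15–16:15, 16:45–17:15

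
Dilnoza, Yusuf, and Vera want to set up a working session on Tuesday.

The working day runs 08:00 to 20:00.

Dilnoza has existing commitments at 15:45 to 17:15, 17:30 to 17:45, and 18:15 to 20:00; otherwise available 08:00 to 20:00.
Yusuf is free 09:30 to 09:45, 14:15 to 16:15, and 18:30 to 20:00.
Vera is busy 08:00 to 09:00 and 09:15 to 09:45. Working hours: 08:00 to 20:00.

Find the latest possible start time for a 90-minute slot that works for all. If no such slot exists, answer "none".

Dilnoza free within 08:00–20:00: 08:00–15:45, 17:15–17:30, 17:45–18:15.
Vera free within 08:00–20:00: 09:00–09:15, 09:45–20:00.
Dilnoza ∩ Yusuf: 09:30–09:45, 14:15–15:45.
Dilnoza ∩ Yusuf ∩ Vera: 14:15–15:45.
Windows ≥ 90 min: 14:15–15:45.
Latest start in the last window 14:15–15:45 is 15:45 − 90 min = 14:15.

14:15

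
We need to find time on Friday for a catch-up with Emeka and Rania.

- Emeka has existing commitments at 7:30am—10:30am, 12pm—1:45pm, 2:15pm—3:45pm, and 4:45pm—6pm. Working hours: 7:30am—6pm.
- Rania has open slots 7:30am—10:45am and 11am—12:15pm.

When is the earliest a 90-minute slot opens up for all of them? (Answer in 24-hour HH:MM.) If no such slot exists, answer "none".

Emeka free within 07:30–18:00: 10:30–12:00, 13:45–14:15, 15:45–16:45.
Emeka ∩ Rania: 10:30–10:45, 11:00–12:00.
Windows ≥ 90 min: (none).

none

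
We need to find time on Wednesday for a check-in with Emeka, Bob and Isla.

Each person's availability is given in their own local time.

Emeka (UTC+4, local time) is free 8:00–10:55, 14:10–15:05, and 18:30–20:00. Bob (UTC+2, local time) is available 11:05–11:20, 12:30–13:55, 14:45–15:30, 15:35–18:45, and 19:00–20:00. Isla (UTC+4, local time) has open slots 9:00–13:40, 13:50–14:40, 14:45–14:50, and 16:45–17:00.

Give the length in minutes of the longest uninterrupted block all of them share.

Emeka → UTC: 04:00–06:55, 10:10–11:05, 14:30–16:00.
Bob → UTC: 09:05–09:20, 10:30–11:55, 12:45–13:30, 13:35–16:45, 17:00–18:00.
Isla → UTC: 05:00–09:40, 09:50–10:40, 10:45–10:50, 12:45–13:00.
Emeka ∩ Bob: 10:30–11:05, 14:30–16:00.
Emeka ∩ Bob ∩ Isla: 10:30–10:40, 10:45–10:50.
Common window lengths: 10, 5 min; longest is 10.

10 minutes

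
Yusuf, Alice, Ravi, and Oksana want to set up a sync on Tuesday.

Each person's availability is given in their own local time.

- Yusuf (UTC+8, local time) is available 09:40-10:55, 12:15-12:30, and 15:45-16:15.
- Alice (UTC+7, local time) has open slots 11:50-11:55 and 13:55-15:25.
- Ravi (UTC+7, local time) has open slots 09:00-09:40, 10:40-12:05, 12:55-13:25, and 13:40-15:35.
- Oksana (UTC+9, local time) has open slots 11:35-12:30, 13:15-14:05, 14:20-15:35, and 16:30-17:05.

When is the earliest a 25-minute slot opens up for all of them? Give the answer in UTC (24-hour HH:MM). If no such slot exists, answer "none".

none

Yusuf → UTC: 01:40–02:55, 04:15–04:30, 07:45–08:15.
Alice → UTC: 04:50–04:55, 06:55–08:25.
Ravi → UTC: 02:00–02:40, 03:40–05:05, 05:55–06:25, 06:40–08:35.
Oksana → UTC: 02:35–03:30, 04:15–05:05, 05:20–06:35, 07:30–08:05.
Yusuf ∩ Alice: 07:45–08:15.
Yusuf ∩ Alice ∩ Ravi: 07:45–08:15.
Yusuf ∩ Alice ∩ Ravi ∩ Oksana: 07:45–08:05.
Windows ≥ 25 min: (none).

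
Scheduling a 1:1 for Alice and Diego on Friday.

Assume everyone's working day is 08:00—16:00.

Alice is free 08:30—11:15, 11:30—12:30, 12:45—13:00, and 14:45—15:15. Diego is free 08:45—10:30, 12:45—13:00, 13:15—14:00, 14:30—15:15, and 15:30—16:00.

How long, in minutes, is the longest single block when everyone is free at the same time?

Alice ∩ Diego: 08:45–10:30, 12:45–13:00, 14:45–15:15.
Common window lengths: 105, 15, 30 min; longest is 105.

105 minutes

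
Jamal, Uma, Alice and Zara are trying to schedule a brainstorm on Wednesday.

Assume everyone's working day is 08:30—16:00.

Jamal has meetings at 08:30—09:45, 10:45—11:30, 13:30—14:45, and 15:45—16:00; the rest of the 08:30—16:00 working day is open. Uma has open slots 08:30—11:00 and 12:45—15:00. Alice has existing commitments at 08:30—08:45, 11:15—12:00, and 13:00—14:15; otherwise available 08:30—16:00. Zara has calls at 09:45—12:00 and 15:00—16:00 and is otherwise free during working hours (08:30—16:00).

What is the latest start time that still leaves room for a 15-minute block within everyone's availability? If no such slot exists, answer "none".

14:45

Jamal free within 08:30–16:00: 09:45–10:45, 11:30–13:30, 14:45–15:45.
Alice free within 08:30–16:00: 08:45–11:15, 12:00–13:00, 14:15–16:00.
Zara free within 08:30–16:00: 08:30–09:45, 12:00–15:00.
Jamal ∩ Uma: 09:45–10:45, 12:45–13:30, 14:45–15:00.
Jamal ∩ Uma ∩ Alice: 09:45–10:45, 12:45–13:00, 14:45–15:00.
Jamal ∩ Uma ∩ Alice ∩ Zara: 12:45–13:00, 14:45–15:00.
Windows ≥ 15 min: 12:45–13:00, 14:45–15:00.
Latest start in the last window 14:45–15:00 is 15:00 − 15 min = 14:45.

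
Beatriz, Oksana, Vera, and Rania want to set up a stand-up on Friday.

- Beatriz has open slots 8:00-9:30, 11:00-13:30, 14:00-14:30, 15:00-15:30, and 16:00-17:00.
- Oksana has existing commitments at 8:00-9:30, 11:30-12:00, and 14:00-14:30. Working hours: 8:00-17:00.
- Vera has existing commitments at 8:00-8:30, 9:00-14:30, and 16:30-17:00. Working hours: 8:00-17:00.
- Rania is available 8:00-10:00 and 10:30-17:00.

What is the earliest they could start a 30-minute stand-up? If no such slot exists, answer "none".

Oksana free within 08:00–17:00: 09:30–11:30, 12:00–14:00, 14:30–17:00.
Vera free within 08:00–17:00: 08:30–09:00, 14:30–16:30.
Beatriz ∩ Oksana: 11:00–11:30, 12:00–13:30, 15:00–15:30, 16:00–17:00.
Beatriz ∩ Oksana ∩ Vera: 15:00–15:30, 16:00–16:30.
Beatriz ∩ Oksana ∩ Vera ∩ Rania: 15:00–15:30, 16:00–16:30.
Windows ≥ 30 min: 15:00–15:30, 16:00–16:30.
Earliest such window starts at 15:00.

15:00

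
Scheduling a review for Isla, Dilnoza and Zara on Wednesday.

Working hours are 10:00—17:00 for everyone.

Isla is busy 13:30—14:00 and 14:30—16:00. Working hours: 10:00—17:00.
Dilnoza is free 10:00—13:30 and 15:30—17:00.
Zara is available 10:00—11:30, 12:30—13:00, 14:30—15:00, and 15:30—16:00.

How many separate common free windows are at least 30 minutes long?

Isla free within 10:00–17:00: 10:00–13:30, 14:00–14:30, 16:00–17:00.
Isla ∩ Dilnoza: 10:00–13:30, 16:00–17:00.
Isla ∩ Dilnoza ∩ Zara: 10:00–11:30, 12:30–13:00.
Windows ≥ 30 min: 10:00–11:30, 12:30–13:00.
That's 2 windows.

2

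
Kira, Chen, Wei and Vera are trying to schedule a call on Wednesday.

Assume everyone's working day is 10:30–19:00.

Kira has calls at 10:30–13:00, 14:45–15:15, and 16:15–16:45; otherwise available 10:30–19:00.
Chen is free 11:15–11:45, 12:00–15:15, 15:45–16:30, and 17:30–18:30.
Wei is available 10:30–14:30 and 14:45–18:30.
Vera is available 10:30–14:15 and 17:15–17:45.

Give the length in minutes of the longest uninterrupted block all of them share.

75 minutes

Kira free within 10:30–19:00: 13:00–14:45, 15:15–16:15, 16:45–19:00.
Kira ∩ Chen: 13:00–14:45, 15:45–16:15, 17:30–18:30.
Kira ∩ Chen ∩ Wei: 13:00–14:30, 15:45–16:15, 17:30–18:30.
Kira ∩ Chen ∩ Wei ∩ Vera: 13:00–14:15, 17:30–17:45.
Common window lengths: 75, 15 min; longest is 75.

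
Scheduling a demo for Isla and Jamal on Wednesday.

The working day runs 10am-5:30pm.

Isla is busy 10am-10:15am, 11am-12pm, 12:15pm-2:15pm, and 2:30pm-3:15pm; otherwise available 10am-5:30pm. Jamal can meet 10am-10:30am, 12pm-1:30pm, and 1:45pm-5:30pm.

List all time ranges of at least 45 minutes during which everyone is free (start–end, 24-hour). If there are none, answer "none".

Isla free within 10:00–17:30: 10:15–11:00, 12:00–12:15, 14:15–14:30, 15:15–17:30.
Isla ∩ Jamal: 10:15–10:30, 12:00–12:15, 14:15–14:30, 15:15–17:30.
Windows ≥ 45 min: 15:15–17:30.

15:15–17:30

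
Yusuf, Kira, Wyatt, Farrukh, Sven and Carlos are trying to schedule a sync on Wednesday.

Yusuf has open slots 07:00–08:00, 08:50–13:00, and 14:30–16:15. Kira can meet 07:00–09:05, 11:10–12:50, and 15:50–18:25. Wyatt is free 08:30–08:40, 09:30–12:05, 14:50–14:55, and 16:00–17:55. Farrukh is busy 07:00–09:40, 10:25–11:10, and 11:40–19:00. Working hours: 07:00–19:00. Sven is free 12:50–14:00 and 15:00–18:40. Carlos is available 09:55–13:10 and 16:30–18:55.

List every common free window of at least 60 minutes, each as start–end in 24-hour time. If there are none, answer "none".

Farrukh free within 07:00–19:00: 09:40–10:25, 11:10–11:40.
Yusuf ∩ Kira: 07:00–08:00, 08:50–09:05, 11:10–12:50, 15:50–16:15.
Yusuf ∩ Kira ∩ Wyatt: 11:10–12:05, 16:00–16:15.
Yusuf ∩ Kira ∩ Wyatt ∩ Farrukh: 11:10–11:40.
Yusuf ∩ Kira ∩ Wyatt ∩ Farrukh ∩ Sven: (none).
Yusuf ∩ Kira ∩ Wyatt ∩ Farrukh ∩ Sven ∩ Carlos: (none).
Windows ≥ 60 min: (none).

none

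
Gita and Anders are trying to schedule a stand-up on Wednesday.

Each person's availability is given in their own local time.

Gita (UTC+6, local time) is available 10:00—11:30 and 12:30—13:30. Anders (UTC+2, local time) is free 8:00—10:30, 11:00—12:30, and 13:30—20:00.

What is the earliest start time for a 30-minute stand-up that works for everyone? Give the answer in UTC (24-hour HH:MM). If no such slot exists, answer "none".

06:30

Gita → UTC: 04:00–05:30, 06:30–07:30.
Anders → UTC: 06:00–08:30, 09:00–10:30, 11:30–18:00.
Gita ∩ Anders: 06:30–07:30.
Windows ≥ 30 min: 06:30–07:30.
Earliest such window starts at 06:30.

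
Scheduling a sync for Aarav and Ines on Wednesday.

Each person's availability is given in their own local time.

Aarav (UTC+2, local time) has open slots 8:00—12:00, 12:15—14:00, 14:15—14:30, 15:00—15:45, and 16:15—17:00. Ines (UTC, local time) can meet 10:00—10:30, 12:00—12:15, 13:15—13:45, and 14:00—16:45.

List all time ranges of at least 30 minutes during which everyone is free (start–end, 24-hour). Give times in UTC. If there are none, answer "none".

13:15–13:45, 14:15–15:00

Aarav → UTC: 06:00–10:00, 10:15–12:00, 12:15–12:30, 13:00–13:45, 14:15–15:00.
Ines → UTC: 10:00–10:30, 12:00–12:15, 13:15–13:45, 14:00–16:45.
Aarav ∩ Ines: 10:15–10:30, 13:15–13:45, 14:15–15:00.
Windows ≥ 30 min: 13:15–13:45, 14:15–15:00.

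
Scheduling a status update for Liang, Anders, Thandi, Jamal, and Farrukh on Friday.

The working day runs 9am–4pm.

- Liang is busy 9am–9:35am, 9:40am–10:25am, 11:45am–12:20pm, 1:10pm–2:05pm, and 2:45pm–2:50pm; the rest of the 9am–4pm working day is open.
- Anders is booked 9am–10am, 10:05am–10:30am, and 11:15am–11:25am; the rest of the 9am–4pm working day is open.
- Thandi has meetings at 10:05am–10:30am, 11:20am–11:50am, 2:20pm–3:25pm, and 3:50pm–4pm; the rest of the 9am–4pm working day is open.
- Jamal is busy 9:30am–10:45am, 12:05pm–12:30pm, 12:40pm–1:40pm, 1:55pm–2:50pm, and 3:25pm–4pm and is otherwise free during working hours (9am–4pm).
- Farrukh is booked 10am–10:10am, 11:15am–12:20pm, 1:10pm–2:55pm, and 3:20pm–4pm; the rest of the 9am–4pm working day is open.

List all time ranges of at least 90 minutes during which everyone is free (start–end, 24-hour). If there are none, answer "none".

Liang free within 09:00–16:00: 09:35–09:40, 10:25–11:45, 12:20–13:10, 14:05–14:45, 14:50–16:00.
Anders free within 09:00–16:00: 10:00–10:05, 10:30–11:15, 11:25–16:00.
Thandi free within 09:00–16:00: 09:00–10:05, 10:30–11:20, 11:50–14:20, 15:25–15:50.
Jamal free within 09:00–16:00: 09:00–09:30, 10:45–12:05, 12:30–12:40, 13:40–13:55, 14:50–15:25.
Farrukh free within 09:00–16:00: 09:00–10:00, 10:10–11:15, 12:20–13:10, 14:55–15:20.
Liang ∩ Anders: 10:30–11:15, 11:25–11:45, 12:20–13:10, 14:05–14:45, 14:50–16:00.
Liang ∩ Anders ∩ Thandi: 10:30–11:15, 12:20–13:10, 14:05–14:20, 15:25–15:50.
Liang ∩ Anders ∩ Thandi ∩ Jamal: 10:45–11:15, 12:30–12:40.
Liang ∩ Anders ∩ Thandi ∩ Jamal ∩ Farrukh: 10:45–11:15, 12:30–12:40.
Windows ≥ 90 min: (none).

none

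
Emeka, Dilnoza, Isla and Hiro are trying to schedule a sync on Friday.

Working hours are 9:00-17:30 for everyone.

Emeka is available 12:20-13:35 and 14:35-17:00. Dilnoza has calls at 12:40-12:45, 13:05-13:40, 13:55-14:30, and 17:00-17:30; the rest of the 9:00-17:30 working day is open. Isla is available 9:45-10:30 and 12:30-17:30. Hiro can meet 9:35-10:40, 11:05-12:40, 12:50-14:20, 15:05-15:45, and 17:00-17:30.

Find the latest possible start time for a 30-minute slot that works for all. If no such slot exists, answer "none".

Dilnoza free within 09:00–17:30: 09:00–12:40, 12:45–13:05, 13:40–13:55, 14:30–17:00.
Emeka ∩ Dilnoza: 12:20–12:40, 12:45–13:05, 14:35–17:00.
Emeka ∩ Dilnoza ∩ Isla: 12:30–12:40, 12:45–13:05, 14:35–17:00.
Emeka ∩ Dilnoza ∩ Isla ∩ Hiro: 12:30–12:40, 12:50–13:05, 15:05–15:45.
Windows ≥ 30 min: 15:05–15:45.
Latest start in the last window 15:05–15:45 is 15:45 − 30 min = 15:15.

15:15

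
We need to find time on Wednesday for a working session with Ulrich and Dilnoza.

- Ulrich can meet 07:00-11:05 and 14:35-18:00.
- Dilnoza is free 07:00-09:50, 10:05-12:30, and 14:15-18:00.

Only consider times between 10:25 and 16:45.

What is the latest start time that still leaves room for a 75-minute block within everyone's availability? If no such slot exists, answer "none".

Ulrich ∩ Dilnoza: 07:00–09:50, 10:05–11:05, 14:35–18:00.
Restricted to 10:25–16:45: 10:25–11:05, 14:35–16:45.
Windows ≥ 75 min: 14:35–16:45.
Latest start in the last window 14:35–16:45 is 16:45 − 75 min = 15:30.

15:30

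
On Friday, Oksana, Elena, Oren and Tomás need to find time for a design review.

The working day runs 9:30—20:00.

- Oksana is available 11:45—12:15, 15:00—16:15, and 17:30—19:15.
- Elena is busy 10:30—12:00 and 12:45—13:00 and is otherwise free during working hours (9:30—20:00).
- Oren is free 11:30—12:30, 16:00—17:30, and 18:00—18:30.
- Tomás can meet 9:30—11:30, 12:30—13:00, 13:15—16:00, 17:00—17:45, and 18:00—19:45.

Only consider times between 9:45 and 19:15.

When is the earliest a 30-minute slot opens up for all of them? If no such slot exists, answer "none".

18:00

Elena free within 09:30–20:00: 09:30–10:30, 12:00–12:45, 13:00–20:00.
Oksana ∩ Elena: 12:00–12:15, 15:00–16:15, 17:30–19:15.
Oksana ∩ Elena ∩ Oren: 12:00–12:15, 16:00–16:15, 18:00–18:30.
Oksana ∩ Elena ∩ Oren ∩ Tomás: 18:00–18:30.
Restricted to 09:45–19:15: 18:00–18:30.
Windows ≥ 30 min: 18:00–18:30.
Earliest such window starts at 18:00.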